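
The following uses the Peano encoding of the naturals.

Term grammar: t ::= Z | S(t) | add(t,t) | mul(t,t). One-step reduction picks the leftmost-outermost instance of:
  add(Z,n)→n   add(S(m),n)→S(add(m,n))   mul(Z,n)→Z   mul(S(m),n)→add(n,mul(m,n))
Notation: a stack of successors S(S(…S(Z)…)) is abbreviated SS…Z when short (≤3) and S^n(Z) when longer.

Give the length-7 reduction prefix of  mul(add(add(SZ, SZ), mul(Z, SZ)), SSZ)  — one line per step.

  start: mul(add(add(SZ, SZ), mul(Z, SZ)), SSZ)
  [1] mul(add(S(add(Z, SZ)), mul(Z, SZ)), SSZ)
  [2] mul(S(add(add(Z, SZ), mul(Z, SZ))), SSZ)
  [3] add(SSZ, mul(add(add(Z, SZ), mul(Z, SZ)), SSZ))
  [4] S(add(SZ, mul(add(add(Z, SZ), mul(Z, SZ)), SSZ)))
  [5] S(S(add(Z, mul(add(add(Z, SZ), mul(Z, SZ)), SSZ))))
  [6] S(S(mul(add(add(Z, SZ), mul(Z, SZ)), SSZ)))
  [7] S(S(mul(add(SZ, mul(Z, SZ)), SSZ)))

Answer: after 7 steps: S(S(mul(add(SZ, mul(Z, SZ)), SSZ)))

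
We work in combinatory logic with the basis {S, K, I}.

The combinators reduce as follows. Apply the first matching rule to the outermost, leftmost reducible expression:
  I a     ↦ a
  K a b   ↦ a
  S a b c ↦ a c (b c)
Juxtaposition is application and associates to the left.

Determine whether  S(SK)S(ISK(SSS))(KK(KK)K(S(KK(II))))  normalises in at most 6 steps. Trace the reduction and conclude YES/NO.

Answer: YES — reaches normal form S(SK(SSS))K in 6 ≤ 6 steps

Working:
  start: S(SK)S(ISK(SSS))(KK(KK)K(S(KK(II))))
  [1] SK(ISK(SSS))(S(ISK(SSS)))(KK(KK)K(S(KK(II))))
  [2] K(S(ISK(SSS)))(ISK(SSS)(S(ISK(SSS))))(KK(KK)K(S(KK(II))))
  [3] S(ISK(SSS))(KK(KK)K(S(KK(II))))
  [4] S(SK(SSS))(KK(KK)K(S(KK(II))))
  [5] S(SK(SSS))(KK(S(KK(II))))
  [6] S(SK(SSS))K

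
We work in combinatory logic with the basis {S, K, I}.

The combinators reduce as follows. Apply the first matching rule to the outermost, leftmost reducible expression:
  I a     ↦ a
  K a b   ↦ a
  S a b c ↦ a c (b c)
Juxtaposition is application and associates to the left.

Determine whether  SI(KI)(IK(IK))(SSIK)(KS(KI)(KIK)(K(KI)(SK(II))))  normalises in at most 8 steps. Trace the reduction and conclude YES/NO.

Answer: YES — reaches normal form SKK in 8 ≤ 8 steps

Reduction:
  start: SI(KI)(IK(IK))(SSIK)(KS(KI)(KIK)(K(KI)(SK(II))))
  →1  I(IK(IK))(KI(IK(IK)))(SSIK)(KS(KI)(KIK)(K(KI)(SK(II))))
  →2  IK(IK)(KI(IK(IK)))(SSIK)(KS(KI)(KIK)(K(KI)(SK(II))))
  →3  K(IK)(KI(IK(IK)))(SSIK)(KS(KI)(KIK)(K(KI)(SK(II))))
  →4  IK(SSIK)(KS(KI)(KIK)(K(KI)(SK(II))))
  →5  K(SSIK)(KS(KI)(KIK)(K(KI)(SK(II))))
  →6  SSIK
  →7  SK(IK)
  →8  SKK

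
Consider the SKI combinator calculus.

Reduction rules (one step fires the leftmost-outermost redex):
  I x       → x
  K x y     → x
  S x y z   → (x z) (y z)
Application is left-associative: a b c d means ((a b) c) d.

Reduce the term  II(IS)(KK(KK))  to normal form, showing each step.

Answer: normal form = SK  (in 4 steps)

Derivation:
  start: II(IS)(KK(KK))
  →1  I(IS)(KK(KK))
  →2  IS(KK(KK))
  →3  S(KK(KK))
  →4  SK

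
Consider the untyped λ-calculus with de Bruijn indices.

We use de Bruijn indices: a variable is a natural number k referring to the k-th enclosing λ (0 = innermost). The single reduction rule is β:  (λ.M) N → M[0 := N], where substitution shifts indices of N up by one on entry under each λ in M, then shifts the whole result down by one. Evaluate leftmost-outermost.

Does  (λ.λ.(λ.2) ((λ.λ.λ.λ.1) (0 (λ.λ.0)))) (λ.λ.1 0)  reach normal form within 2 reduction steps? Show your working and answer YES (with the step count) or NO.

Answer: YES — reaches normal form λ.λ.λ.1 0 in 2 ≤ 2 steps

Reduction:
  start: (λ.λ.(λ.2) ((λ.λ.λ.λ.1) (0 (λ.λ.0)))) (λ.λ.1 0)
  →1  λ.(λ.λ.λ.1 0) ((λ.λ.λ.λ.1) (0 (λ.λ.0)))
  →2  λ.λ.λ.1 0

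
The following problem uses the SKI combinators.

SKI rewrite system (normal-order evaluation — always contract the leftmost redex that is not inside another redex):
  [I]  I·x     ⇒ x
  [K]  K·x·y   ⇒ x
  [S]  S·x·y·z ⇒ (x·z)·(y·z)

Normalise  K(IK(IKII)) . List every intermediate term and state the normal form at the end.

Answer: normal form = K(KI)  (in 3 steps)

Derivation:
  start: K(IK(IKII))
  [1] K(K(IKII))
  [2] K(K(KII))
  [3] K(KI)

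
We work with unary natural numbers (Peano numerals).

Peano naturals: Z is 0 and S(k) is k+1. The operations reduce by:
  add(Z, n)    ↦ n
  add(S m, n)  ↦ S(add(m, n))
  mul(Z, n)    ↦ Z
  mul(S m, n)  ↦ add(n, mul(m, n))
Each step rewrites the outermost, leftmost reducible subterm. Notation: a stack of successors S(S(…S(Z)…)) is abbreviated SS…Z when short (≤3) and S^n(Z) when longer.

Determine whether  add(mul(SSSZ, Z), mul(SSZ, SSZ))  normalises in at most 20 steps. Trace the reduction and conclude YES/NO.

Answer: YES — reaches normal form S^4(Z) in 17 ≤ 20 steps

Working:
  start: add(mul(SSSZ, Z), mul(SSZ, SSZ))
  step 1: add(add(Z, mul(SSZ, Z)), mul(SSZ, SSZ))
  step 2: add(mul(SSZ, Z), mul(SSZ, SSZ))
  step 3: add(add(Z, mul(SZ, Z)), mul(SSZ, SSZ))
  step 4: add(mul(SZ, Z), mul(SSZ, SSZ))
  step 5: add(add(Z, mul(Z, Z)), mul(SSZ, SSZ))
  step 6: add(mul(Z, Z), mul(SSZ, SSZ))
  step 7: add(Z, mul(SSZ, SSZ))
  step 8: mul(SSZ, SSZ)
  step 9: add(SSZ, mul(SZ, SSZ))
  step 10: S(add(SZ, mul(SZ, SSZ)))
  step 11: S(S(add(Z, mul(SZ, SSZ))))
  step 12: S(S(mul(SZ, SSZ)))
  step 13: S(S(add(SSZ, mul(Z, SSZ))))
  step 14: S(S(S(add(SZ, mul(Z, SSZ)))))
  step 15: S(S(S(S(add(Z, mul(Z, SSZ))))))
  step 16: S(S(S(S(mul(Z, SSZ)))))
  step 17: S^4(Z)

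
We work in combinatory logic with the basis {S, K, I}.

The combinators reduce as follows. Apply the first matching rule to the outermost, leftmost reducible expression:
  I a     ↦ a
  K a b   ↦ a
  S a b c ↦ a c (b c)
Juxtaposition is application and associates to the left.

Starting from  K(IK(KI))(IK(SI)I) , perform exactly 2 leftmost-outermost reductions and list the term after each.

Answer: after 2 steps: K(KI)

Reduction:
  start: K(IK(KI))(IK(SI)I)
  step 1: IK(KI)
  step 2: K(KI)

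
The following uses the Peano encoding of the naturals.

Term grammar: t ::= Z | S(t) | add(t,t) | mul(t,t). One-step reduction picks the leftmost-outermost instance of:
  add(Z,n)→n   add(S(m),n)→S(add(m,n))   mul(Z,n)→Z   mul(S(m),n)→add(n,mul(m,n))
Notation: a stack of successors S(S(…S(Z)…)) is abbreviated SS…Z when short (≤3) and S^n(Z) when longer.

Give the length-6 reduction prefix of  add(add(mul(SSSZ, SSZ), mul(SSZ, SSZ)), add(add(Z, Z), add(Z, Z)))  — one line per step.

Answer: after 6 steps: S(add(S(add(add(Z, mul(SSZ, SSZ)), mul(SSZ, SSZ))), add(add(Z, Z), add(Z, Z))))

Reduction:
  start: add(add(mul(SSSZ, SSZ), mul(SSZ, SSZ)), add(add(Z, Z), add(Z, Z)))
  →1  add(add(add(SSZ, mul(SSZ, SSZ)), mul(SSZ, SSZ)), add(add(Z, Z), add(Z, Z)))
  →2  add(add(S(add(SZ, mul(SSZ, SSZ))), mul(SSZ, SSZ)), add(add(Z, Z), add(Z, Z)))
  →3  add(S(add(add(SZ, mul(SSZ, SSZ)), mul(SSZ, SSZ))), add(add(Z, Z), add(Z, Z)))
  →4  S(add(add(add(SZ, mul(SSZ, SSZ)), mul(SSZ, SSZ)), add(add(Z, Z), add(Z, Z))))
  →5  S(add(add(S(add(Z, mul(SSZ, SSZ))), mul(SSZ, SSZ)), add(add(Z, Z), add(Z, Z))))
  →6  S(add(S(add(add(Z, mul(SSZ, SSZ)), mul(SSZ, SSZ))), add(add(Z, Z), add(Z, Z))))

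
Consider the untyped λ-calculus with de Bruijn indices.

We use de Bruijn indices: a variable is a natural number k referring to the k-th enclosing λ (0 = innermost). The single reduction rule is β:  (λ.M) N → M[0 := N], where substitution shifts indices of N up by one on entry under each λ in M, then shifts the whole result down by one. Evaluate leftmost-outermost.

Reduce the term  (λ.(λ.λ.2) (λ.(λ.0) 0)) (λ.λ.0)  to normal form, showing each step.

Answer: normal form = λ.λ.λ.0  (in 2 steps)

Working:
  start: (λ.(λ.λ.2) (λ.(λ.0) 0)) (λ.λ.0)
  step 1: (λ.λ.λ.λ.0) (λ.(λ.0) 0)
  step 2: λ.λ.λ.0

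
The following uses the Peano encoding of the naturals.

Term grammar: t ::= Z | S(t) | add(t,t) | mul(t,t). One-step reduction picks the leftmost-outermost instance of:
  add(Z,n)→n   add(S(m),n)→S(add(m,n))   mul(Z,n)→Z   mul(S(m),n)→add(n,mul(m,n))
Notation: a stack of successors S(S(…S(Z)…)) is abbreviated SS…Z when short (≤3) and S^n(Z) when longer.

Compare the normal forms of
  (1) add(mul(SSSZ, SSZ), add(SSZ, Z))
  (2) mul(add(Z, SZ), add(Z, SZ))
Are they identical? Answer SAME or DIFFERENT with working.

Term A:
  start: add(mul(SSSZ, SSZ), add(SSZ, Z))
  →1  add(add(SSZ, mul(SSZ, SSZ)), add(SSZ, Z))
  →2  add(S(add(SZ, mul(SSZ, SSZ))), add(SSZ, Z))
  →3  S(add(add(SZ, mul(SSZ, SSZ)), add(SSZ, Z)))
  →4  S(add(S(add(Z, mul(SSZ, SSZ))), add(SSZ, Z)))
  →5  S(S(add(add(Z, mul(SSZ, SSZ)), add(SSZ, Z))))
  →6  S(S(add(mul(SSZ, SSZ), add(SSZ, Z))))
  →7  S(S(add(add(SSZ, mul(SZ, SSZ)), add(SSZ, Z))))
  →8  S(S(add(S(add(SZ, mul(SZ, SSZ))), add(SSZ, Z))))
  →9  S(S(S(add(add(SZ, mul(SZ, SSZ)), add(SSZ, Z)))))
  →10  S(S(S(add(S(add(Z, mul(SZ, SSZ))), add(SSZ, Z)))))
  →11  S(S(S(S(add(add(Z, mul(SZ, SSZ)), add(SSZ, Z))))))
  →12  S(S(S(S(add(mul(SZ, SSZ), add(SSZ, Z))))))
  →13  S(S(S(S(add(add(SSZ, mul(Z, SSZ)), add(SSZ, Z))))))
  →14  S(S(S(S(add(S(add(SZ, mul(Z, SSZ))), add(SSZ, Z))))))
  →15  S(S(S(S(S(add(add(SZ, mul(Z, SSZ)), add(SSZ, Z)))))))
  →16  S(S(S(S(S(add(S(add(Z, mul(Z, SSZ))), add(SSZ, Z)))))))
  →17  S(S(S(S(S(S(add(add(Z, mul(Z, SSZ)), add(SSZ, Z))))))))
  →18  S(S(S(S(S(S(add(mul(Z, SSZ), add(SSZ, Z))))))))
  →19  S(S(S(S(S(S(add(Z, add(SSZ, Z))))))))
  →20  S(S(S(S(S(S(add(SSZ, Z)))))))
  →21  S(S(S(S(S(S(S(add(SZ, Z))))))))
  →22  S(S(S(S(S(S(S(S(add(Z, Z)))))))))
  →23  S^8(Z)

Term B:
  start: mul(add(Z, SZ), add(Z, SZ))
  →1  mul(SZ, add(Z, SZ))
  →2  add(add(Z, SZ), mul(Z, add(Z, SZ)))
  →3  add(SZ, mul(Z, add(Z, SZ)))
  →4  S(add(Z, mul(Z, add(Z, SZ))))
  →5  S(mul(Z, add(Z, SZ)))
  →6  SZ

Answer: DIFFERENT — A ⇓ S^8(Z), B ⇓ SZ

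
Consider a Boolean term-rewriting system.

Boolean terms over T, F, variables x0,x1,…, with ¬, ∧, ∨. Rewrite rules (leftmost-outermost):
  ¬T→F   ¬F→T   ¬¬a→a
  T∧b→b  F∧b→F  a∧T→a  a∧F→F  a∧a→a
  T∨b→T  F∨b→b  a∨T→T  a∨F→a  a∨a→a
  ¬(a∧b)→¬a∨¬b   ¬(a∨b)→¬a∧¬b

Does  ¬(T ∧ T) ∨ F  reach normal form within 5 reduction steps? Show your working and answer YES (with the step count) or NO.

Answer: YES — reaches normal form F in 4 ≤ 5 steps

Working:
  start: ¬(T ∧ T) ∨ F
  →1  ¬(T ∧ T)
  →2  ¬T ∨ ¬T
  →3  ¬T
  →4  F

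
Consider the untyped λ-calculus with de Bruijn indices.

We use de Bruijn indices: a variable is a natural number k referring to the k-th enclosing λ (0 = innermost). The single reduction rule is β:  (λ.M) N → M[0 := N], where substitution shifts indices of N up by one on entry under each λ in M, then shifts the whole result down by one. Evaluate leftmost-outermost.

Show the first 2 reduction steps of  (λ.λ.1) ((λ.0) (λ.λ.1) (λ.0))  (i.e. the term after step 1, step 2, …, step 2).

  start: (λ.λ.1) ((λ.0) (λ.λ.1) (λ.0))
  →1  λ.(λ.0) (λ.λ.1) (λ.0)
  →2  λ.(λ.λ.1) (λ.0)

Answer: after 2 steps: λ.(λ.λ.1) (λ.0)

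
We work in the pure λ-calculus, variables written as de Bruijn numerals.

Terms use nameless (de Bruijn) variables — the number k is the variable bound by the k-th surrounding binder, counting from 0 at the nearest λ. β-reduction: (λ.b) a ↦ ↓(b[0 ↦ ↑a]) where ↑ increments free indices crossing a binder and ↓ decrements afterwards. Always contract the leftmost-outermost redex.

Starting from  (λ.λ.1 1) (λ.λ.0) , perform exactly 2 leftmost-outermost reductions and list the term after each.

Answer: after 2 steps: λ.λ.0

Working:
  start: (λ.λ.1 1) (λ.λ.0)
  →1  λ.(λ.λ.0) (λ.λ.0)
  →2  λ.λ.0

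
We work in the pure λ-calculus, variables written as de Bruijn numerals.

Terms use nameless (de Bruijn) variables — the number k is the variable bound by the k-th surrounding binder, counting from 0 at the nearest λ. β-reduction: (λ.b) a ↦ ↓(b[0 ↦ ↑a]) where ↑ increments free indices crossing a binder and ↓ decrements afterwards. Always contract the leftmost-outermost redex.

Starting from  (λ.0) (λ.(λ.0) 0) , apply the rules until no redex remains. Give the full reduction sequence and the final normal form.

  start: (λ.0) (λ.(λ.0) 0)
  →1  λ.(λ.0) 0
  →2  λ.0

Answer: normal form = λ.0  (in 2 steps)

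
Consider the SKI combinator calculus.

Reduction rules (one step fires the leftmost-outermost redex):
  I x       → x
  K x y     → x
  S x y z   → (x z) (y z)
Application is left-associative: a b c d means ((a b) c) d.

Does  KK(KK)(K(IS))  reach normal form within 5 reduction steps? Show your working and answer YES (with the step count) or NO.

Answer: YES — reaches normal form K(KS) in 2 ≤ 5 steps

Reduction:
  start: KK(KK)(K(IS))
  →1  K(K(IS))
  →2  K(KS)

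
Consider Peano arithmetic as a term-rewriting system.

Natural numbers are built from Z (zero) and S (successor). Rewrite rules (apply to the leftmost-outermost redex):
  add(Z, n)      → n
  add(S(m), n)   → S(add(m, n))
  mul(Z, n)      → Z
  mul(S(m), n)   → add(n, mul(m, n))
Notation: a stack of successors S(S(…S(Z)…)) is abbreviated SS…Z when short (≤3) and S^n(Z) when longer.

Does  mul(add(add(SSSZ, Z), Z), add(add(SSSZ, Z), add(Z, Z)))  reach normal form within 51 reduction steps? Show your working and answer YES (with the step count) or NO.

  start: mul(add(add(SSSZ, Z), Z), add(add(SSSZ, Z), add(Z, Z)))
  step 1: mul(add(S(add(SSZ, Z)), Z), add(add(SSSZ, Z), add(Z, Z)))
  step 2: mul(S(add(add(SSZ, Z), Z)), add(add(SSSZ, Z), add(Z, Z)))
  step 3: add(add(add(SSSZ, Z), add(Z, Z)), mul(add(add(SSZ, Z), Z), add(add(SSSZ, Z), add(Z, Z))))
  step 4: add(add(S(add(SSZ, Z)), add(Z, Z)), mul(add(add(SSZ, Z), Z), add(add(SSSZ, Z), add(Z, Z))))
  step 5: add(S(add(add(SSZ, Z), add(Z, Z))), mul(add(add(SSZ, Z), Z), add(add(SSSZ, Z), add(Z, Z))))
  step 6: S(add(add(add(SSZ, Z), add(Z, Z)), mul(add(add(SSZ, Z), Z), add(add(SSSZ, Z), add(Z, Z)))))
  step 7: S(add(add(S(add(SZ, Z)), add(Z, Z)), mul(add(add(SSZ, Z), Z), add(add(SSSZ, Z), add(Z, Z)))))
  step 8: S(add(S(add(add(SZ, Z), add(Z, Z))), mul(add(add(SSZ, Z), Z), add(add(SSSZ, Z), add(Z, Z)))))
  step 9: S(S(add(add(add(SZ, Z), add(Z, Z)), mul(add(add(SSZ, Z), Z), add(add(SSSZ, Z), add(Z, Z))))))
  step 10: S(S(add(add(S(add(Z, Z)), add(Z, Z)), mul(add(add(SSZ, Z), Z), add(add(SSSZ, Z), add(Z, Z))))))
  step 11: S(S(add(S(add(add(Z, Z), add(Z, Z))), mul(add(add(SSZ, Z), Z), add(add(SSSZ, Z), add(Z, Z))))))
  step 12: S(S(S(add(add(add(Z, Z), add(Z, Z)), mul(add(add(SSZ, Z), Z), add(add(SSSZ, Z), add(Z, Z)))))))
  step 13: S(S(S(add(add(Z, add(Z, Z)), mul(add(add(SSZ, Z), Z), add(add(SSSZ, Z), add(Z, Z)))))))
  step 14: S(S(S(add(add(Z, Z), mul(add(add(SSZ, Z), Z), add(add(SSSZ, Z), add(Z, Z)))))))
  step 15: S(S(S(add(Z, mul(add(add(SSZ, Z), Z), add(add(SSSZ, Z), add(Z, Z)))))))
  step 16: S(S(S(mul(add(add(SSZ, Z), Z), add(add(SSSZ, Z), add(Z, Z))))))
  step 17: S(S(S(mul(add(S(add(SZ, Z)), Z), add(add(SSSZ, Z), add(Z, Z))))))
  step 18: S(S(S(mul(S(add(add(SZ, Z), Z)), add(add(SSSZ, Z), add(Z, Z))))))
  step 19: S(S(S(add(add(add(SSSZ, Z), add(Z, Z)), mul(add(add(SZ, Z), Z), add(add(SSSZ, Z), add(Z, Z)))))))
  step 20: S(S(S(add(add(S(add(SSZ, Z)), add(Z, Z)), mul(add(add(SZ, Z), Z), add(add(SSSZ, Z), add(Z, Z)))))))
  step 21: S(S(S(add(S(add(add(SSZ, Z), add(Z, Z))), mul(add(add(SZ, Z), Z), add(add(SSSZ, Z), add(Z, Z)))))))
  step 22: S(S(S(S(add(add(add(SSZ, Z), add(Z, Z)), mul(add(add(SZ, Z), Z), add(add(SSSZ, Z), add(Z, Z))))))))
  step 23: S(S(S(S(add(add(S(add(SZ, Z)), add(Z, Z)), mul(add(add(SZ, Z), Z), add(add(SSSZ, Z), add(Z, Z))))))))
  step 24: S(S(S(S(add(S(add(add(SZ, Z), add(Z, Z))), mul(add(add(SZ, Z), Z), add(add(SSSZ, Z), add(Z, Z))))))))
  step 25: S(S(S(S(S(add(add(add(SZ, Z), add(Z, Z)), mul(add(add(SZ, Z), Z), add(add(SSSZ, Z), add(Z, Z)))))))))
  step 26: S(S(S(S(S(add(add(S(add(Z, Z)), add(Z, Z)), mul(add(add(SZ, Z), Z), add(add(SSSZ, Z), add(Z, Z)))))))))
  step 27: S(S(S(S(S(add(S(add(add(Z, Z), add(Z, Z))), mul(add(add(SZ, Z), Z), add(add(SSSZ, Z), add(Z, Z)))))))))
  step 28: S(S(S(S(S(S(add(add(add(Z, Z), add(Z, Z)), mul(add(add(SZ, Z), Z), add(add(SSSZ, Z), add(Z, Z))))))))))
  step 29: S(S(S(S(S(S(add(add(Z, add(Z, Z)), mul(add(add(SZ, Z), Z), add(add(SSSZ, Z), add(Z, Z))))))))))
  step 30: S(S(S(S(S(S(add(add(Z, Z), mul(add(add(SZ, Z), Z), add(add(SSSZ, Z), add(Z, Z))))))))))
  step 31: S(S(S(S(S(S(add(Z, mul(add(add(SZ, Z), Z), add(add(SSSZ, Z), add(Z, Z))))))))))
  step 32: S(S(S(S(S(S(mul(add(add(SZ, Z), Z), add(add(SSSZ, Z), add(Z, Z)))))))))
  step 33: S(S(S(S(S(S(mul(add(S(add(Z, Z)), Z), add(add(SSSZ, Z), add(Z, Z)))))))))
  step 34: S(S(S(S(S(S(mul(S(add(add(Z, Z), Z)), add(add(SSSZ, Z), add(Z, Z)))))))))
  step 35: S(S(S(S(S(S(add(add(add(SSSZ, Z), add(Z, Z)), mul(add(add(Z, Z), Z), add(add(SSSZ, Z), add(Z, Z))))))))))
  step 36: S(S(S(S(S(S(add(add(S(add(SSZ, Z)), add(Z, Z)), mul(add(add(Z, Z), Z), add(add(SSSZ, Z), add(Z, Z))))))))))
  step 37: S(S(S(S(S(S(add(S(add(add(SSZ, Z), add(Z, Z))), mul(add(add(Z, Z), Z), add(add(SSSZ, Z), add(Z, Z))))))))))
  step 38: S(S(S(S(S(S(S(add(add(add(SSZ, Z), add(Z, Z)), mul(add(add(Z, Z), Z), add(add(SSSZ, Z), add(Z, Z)))))))))))
  step 39: S(S(S(S(S(S(S(add(add(S(add(SZ, Z)), add(Z, Z)), mul(add(add(Z, Z), Z), add(add(SSSZ, Z), add(Z, Z)))))))))))
  step 40: S(S(S(S(S(S(S(add(S(add(add(SZ, Z), add(Z, Z))), mul(add(add(Z, Z), Z), add(add(SSSZ, Z), add(Z, Z)))))))))))
  step 41: S(S(S(S(S(S(S(S(add(add(add(SZ, Z), add(Z, Z)), mul(add(add(Z, Z), Z), add(add(SSSZ, Z), add(Z, Z))))))))))))
  step 42: S(S(S(S(S(S(S(S(add(add(S(add(Z, Z)), add(Z, Z)), mul(add(add(Z, Z), Z), add(add(SSSZ, Z), add(Z, Z))))))))))))
  step 43: S(S(S(S(S(S(S(S(add(S(add(add(Z, Z), add(Z, Z))), mul(add(add(Z, Z), Z), add(add(SSSZ, Z), add(Z, Z))))))))))))
  step 44: S(S(S(S(S(S(S(S(S(add(add(add(Z, Z), add(Z, Z)), mul(add(add(Z, Z), Z), add(add(SSSZ, Z), add(Z, Z)))))))))))))
  step 45: S(S(S(S(S(S(S(S(S(add(add(Z, add(Z, Z)), mul(add(add(Z, Z), Z), add(add(SSSZ, Z), add(Z, Z)))))))))))))
  step 46: S(S(S(S(S(S(S(S(S(add(add(Z, Z), mul(add(add(Z, Z), Z), add(add(SSSZ, Z), add(Z, Z)))))))))))))
  step 47: S(S(S(S(S(S(S(S(S(add(Z, mul(add(add(Z, Z), Z), add(add(SSSZ, Z), add(Z, Z)))))))))))))
  step 48: S(S(S(S(S(S(S(S(S(mul(add(add(Z, Z), Z), add(add(SSSZ, Z), add(Z, Z))))))))))))
  step 49: S(S(S(S(S(S(S(S(S(mul(add(Z, Z), add(add(SSSZ, Z), add(Z, Z))))))))))))
  step 50: S(S(S(S(S(S(S(S(S(mul(Z, add(add(SSSZ, Z), add(Z, Z))))))))))))
  step 51: S^9(Z)

Answer: YES — reaches normal form S^9(Z) in 51 ≤ 51 steps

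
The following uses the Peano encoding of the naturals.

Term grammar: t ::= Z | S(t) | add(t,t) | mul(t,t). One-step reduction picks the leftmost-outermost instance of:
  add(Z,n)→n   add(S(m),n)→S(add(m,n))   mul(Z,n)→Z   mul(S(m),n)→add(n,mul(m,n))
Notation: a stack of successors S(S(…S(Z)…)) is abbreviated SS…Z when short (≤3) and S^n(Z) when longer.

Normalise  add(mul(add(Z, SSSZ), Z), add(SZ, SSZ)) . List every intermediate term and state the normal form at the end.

Answer: normal form = SSSZ  (in 11 steps)

Derivation:
  start: add(mul(add(Z, SSSZ), Z), add(SZ, SSZ))
  →1  add(mul(SSSZ, Z), add(SZ, SSZ))
  →2  add(add(Z, mul(SSZ, Z)), add(SZ, SSZ))
  →3  add(mul(SSZ, Z), add(SZ, SSZ))
  →4  add(add(Z, mul(SZ, Z)), add(SZ, SSZ))
  →5  add(mul(SZ, Z), add(SZ, SSZ))
  →6  add(add(Z, mul(Z, Z)), add(SZ, SSZ))
  →7  add(mul(Z, Z), add(SZ, SSZ))
  →8  add(Z, add(SZ, SSZ))
  →9  add(SZ, SSZ)
  →10  S(add(Z, SSZ))
  →11  SSSZ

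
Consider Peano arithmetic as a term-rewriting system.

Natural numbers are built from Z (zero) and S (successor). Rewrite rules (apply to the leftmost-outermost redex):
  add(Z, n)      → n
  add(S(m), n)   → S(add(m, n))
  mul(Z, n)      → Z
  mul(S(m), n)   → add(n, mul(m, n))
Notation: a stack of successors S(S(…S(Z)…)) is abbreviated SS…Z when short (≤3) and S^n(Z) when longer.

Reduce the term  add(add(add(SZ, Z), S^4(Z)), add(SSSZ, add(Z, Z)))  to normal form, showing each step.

  start: add(add(add(SZ, Z), S^4(Z)), add(SSSZ, add(Z, Z)))
  step 1: add(add(S(add(Z, Z)), S^4(Z)), add(SSSZ, add(Z, Z)))
  step 2: add(S(add(add(Z, Z), S^4(Z))), add(SSSZ, add(Z, Z)))
  step 3: S(add(add(add(Z, Z), S^4(Z)), add(SSSZ, add(Z, Z))))
  step 4: S(add(add(Z, S^4(Z)), add(SSSZ, add(Z, Z))))
  step 5: S(add(S^4(Z), add(SSSZ, add(Z, Z))))
  step 6: S(S(add(SSSZ, add(SSSZ, add(Z, Z)))))
  step 7: S(S(S(add(SSZ, add(SSSZ, add(Z, Z))))))
  step 8: S(S(S(S(add(SZ, add(SSSZ, add(Z, Z)))))))
  step 9: S(S(S(S(S(add(Z, add(SSSZ, add(Z, Z))))))))
  step 10: S(S(S(S(S(add(SSSZ, add(Z, Z)))))))
  step 11: S(S(S(S(S(S(add(SSZ, add(Z, Z))))))))
  step 12: S(S(S(S(S(S(S(add(SZ, add(Z, Z)))))))))
  step 13: S(S(S(S(S(S(S(S(add(Z, add(Z, Z))))))))))
  step 14: S(S(S(S(S(S(S(S(add(Z, Z)))))))))
  step 15: S^8(Z)

Answer: normal form = S^8(Z)  (in 15 steps)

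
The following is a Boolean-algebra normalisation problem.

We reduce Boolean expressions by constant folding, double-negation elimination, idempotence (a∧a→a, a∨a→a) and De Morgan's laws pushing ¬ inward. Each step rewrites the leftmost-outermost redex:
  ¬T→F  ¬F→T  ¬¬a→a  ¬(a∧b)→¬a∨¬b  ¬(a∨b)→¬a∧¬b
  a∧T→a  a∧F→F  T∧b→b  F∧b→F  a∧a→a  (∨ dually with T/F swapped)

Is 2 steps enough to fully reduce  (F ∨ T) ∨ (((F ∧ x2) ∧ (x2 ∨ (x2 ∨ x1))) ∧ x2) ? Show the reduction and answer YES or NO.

Answer: YES — reaches normal form T in 2 ≤ 2 steps

Working:
  start: (F ∨ T) ∨ (((F ∧ x2) ∧ (x2 ∨ (x2 ∨ x1))) ∧ x2)
  step 1: T ∨ (((F ∧ x2) ∧ (x2 ∨ (x2 ∨ x1))) ∧ x2)
  step 2: T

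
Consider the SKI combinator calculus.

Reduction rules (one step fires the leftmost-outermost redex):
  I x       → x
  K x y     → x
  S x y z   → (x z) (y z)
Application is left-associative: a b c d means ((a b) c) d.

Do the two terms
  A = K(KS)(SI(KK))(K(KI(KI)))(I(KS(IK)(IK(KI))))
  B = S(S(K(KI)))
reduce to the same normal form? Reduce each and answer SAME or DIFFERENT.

Answer: SAME — A ⇓ S(S(K(KI))), B ⇓ S(S(K(KI)))

Working:
Term A:
  start: K(KS)(SI(KK))(K(KI(KI)))(I(KS(IK)(IK(KI))))
  [1] KS(K(KI(KI)))(I(KS(IK)(IK(KI))))
  [2] S(I(KS(IK)(IK(KI))))
  [3] S(KS(IK)(IK(KI)))
  [4] S(S(IK(KI)))
  [5] S(S(K(KI)))

Term B:
  start: S(S(K(KI)))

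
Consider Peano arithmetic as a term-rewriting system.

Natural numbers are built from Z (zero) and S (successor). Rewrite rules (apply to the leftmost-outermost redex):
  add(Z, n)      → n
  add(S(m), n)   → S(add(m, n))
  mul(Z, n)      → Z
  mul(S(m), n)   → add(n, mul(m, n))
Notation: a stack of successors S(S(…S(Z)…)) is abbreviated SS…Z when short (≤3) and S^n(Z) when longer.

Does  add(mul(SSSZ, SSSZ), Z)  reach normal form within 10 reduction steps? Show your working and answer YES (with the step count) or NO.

Answer: NO — after 10 steps the term is S(S(S(add(S(add(SSZ, mul(SZ, SSSZ))), Z)))), not yet normal

Reduction:
  start: add(mul(SSSZ, SSSZ), Z)
  →1  add(add(SSSZ, mul(SSZ, SSSZ)), Z)
  →2  add(S(add(SSZ, mul(SSZ, SSSZ))), Z)
  →3  S(add(add(SSZ, mul(SSZ, SSSZ)), Z))
  →4  S(add(S(add(SZ, mul(SSZ, SSSZ))), Z))
  →5  S(S(add(add(SZ, mul(SSZ, SSSZ)), Z)))
  →6  S(S(add(S(add(Z, mul(SSZ, SSSZ))), Z)))
  →7  S(S(S(add(add(Z, mul(SSZ, SSSZ)), Z))))
  →8  S(S(S(add(mul(SSZ, SSSZ), Z))))
  →9  S(S(S(add(add(SSSZ, mul(SZ, SSSZ)), Z))))
  →10  S(S(S(add(S(add(SSZ, mul(SZ, SSSZ))), Z))))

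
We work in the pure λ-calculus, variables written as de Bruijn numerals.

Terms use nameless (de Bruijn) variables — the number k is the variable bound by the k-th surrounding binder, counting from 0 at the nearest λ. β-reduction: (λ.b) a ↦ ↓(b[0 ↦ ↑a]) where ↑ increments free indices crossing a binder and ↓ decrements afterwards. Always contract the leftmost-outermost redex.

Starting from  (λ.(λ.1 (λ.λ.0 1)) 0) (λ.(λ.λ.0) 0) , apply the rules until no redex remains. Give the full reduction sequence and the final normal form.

  start: (λ.(λ.1 (λ.λ.0 1)) 0) (λ.(λ.λ.0) 0)
  →1  (λ.(λ.(λ.λ.0) 0) (λ.λ.0 1)) (λ.(λ.λ.0) 0)
  →2  (λ.(λ.λ.0) 0) (λ.λ.0 1)
  →3  (λ.λ.0) (λ.λ.0 1)
  →4  λ.0

Answer: normal form = λ.0  (in 4 steps)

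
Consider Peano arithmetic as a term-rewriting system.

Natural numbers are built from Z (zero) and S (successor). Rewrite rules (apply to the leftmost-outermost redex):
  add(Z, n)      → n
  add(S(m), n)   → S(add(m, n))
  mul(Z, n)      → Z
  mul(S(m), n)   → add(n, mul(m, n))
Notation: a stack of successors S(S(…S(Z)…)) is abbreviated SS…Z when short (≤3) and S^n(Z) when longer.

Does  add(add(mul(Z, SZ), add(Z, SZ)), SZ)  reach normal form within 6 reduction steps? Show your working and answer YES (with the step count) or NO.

Answer: YES — reaches normal form SSZ in 5 ≤ 6 steps

Working:
  start: add(add(mul(Z, SZ), add(Z, SZ)), SZ)
  [1] add(add(Z, add(Z, SZ)), SZ)
  [2] add(add(Z, SZ), SZ)
  [3] add(SZ, SZ)
  [4] S(add(Z, SZ))
  [5] SSZ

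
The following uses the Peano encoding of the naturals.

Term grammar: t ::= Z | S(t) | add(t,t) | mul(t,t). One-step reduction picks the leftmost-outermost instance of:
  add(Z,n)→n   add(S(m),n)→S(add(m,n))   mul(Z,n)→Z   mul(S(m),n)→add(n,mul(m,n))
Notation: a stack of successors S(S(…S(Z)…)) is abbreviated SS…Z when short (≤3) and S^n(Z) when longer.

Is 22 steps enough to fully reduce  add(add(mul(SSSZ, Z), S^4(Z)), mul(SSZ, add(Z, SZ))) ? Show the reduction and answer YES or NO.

  start: add(add(mul(SSSZ, Z), S^4(Z)), mul(SSZ, add(Z, SZ)))
  step 1: add(add(add(Z, mul(SSZ, Z)), S^4(Z)), mul(SSZ, add(Z, SZ)))
  step 2: add(add(mul(SSZ, Z), S^4(Z)), mul(SSZ, add(Z, SZ)))
  step 3: add(add(add(Z, mul(SZ, Z)), S^4(Z)), mul(SSZ, add(Z, SZ)))
  step 4: add(add(mul(SZ, Z), S^4(Z)), mul(SSZ, add(Z, SZ)))
  step 5: add(add(add(Z, mul(Z, Z)), S^4(Z)), mul(SSZ, add(Z, SZ)))
  step 6: add(add(mul(Z, Z), S^4(Z)), mul(SSZ, add(Z, SZ)))
  step 7: add(add(Z, S^4(Z)), mul(SSZ, add(Z, SZ)))
  step 8: add(S^4(Z), mul(SSZ, add(Z, SZ)))
  step 9: S(add(SSSZ, mul(SSZ, add(Z, SZ))))
  step 10: S(S(add(SSZ, mul(SSZ, add(Z, SZ)))))
  step 11: S(S(S(add(SZ, mul(SSZ, add(Z, SZ))))))
  step 12: S(S(S(S(add(Z, mul(SSZ, add(Z, SZ)))))))
  step 13: S(S(S(S(mul(SSZ, add(Z, SZ))))))
  step 14: S(S(S(S(add(add(Z, SZ), mul(SZ, add(Z, SZ)))))))
  step 15: S(S(S(S(add(SZ, mul(SZ, add(Z, SZ)))))))
  step 16: S(S(S(S(S(add(Z, mul(SZ, add(Z, SZ))))))))
  step 17: S(S(S(S(S(mul(SZ, add(Z, SZ)))))))
  step 18: S(S(S(S(S(add(add(Z, SZ), mul(Z, add(Z, SZ))))))))
  step 19: S(S(S(S(S(add(SZ, mul(Z, add(Z, SZ))))))))
  step 20: S(S(S(S(S(S(add(Z, mul(Z, add(Z, SZ)))))))))
  step 21: S(S(S(S(S(S(mul(Z, add(Z, SZ))))))))
  step 22: S^6(Z)

Answer: YES — reaches normal form S^6(Z) in 22 ≤ 22 steps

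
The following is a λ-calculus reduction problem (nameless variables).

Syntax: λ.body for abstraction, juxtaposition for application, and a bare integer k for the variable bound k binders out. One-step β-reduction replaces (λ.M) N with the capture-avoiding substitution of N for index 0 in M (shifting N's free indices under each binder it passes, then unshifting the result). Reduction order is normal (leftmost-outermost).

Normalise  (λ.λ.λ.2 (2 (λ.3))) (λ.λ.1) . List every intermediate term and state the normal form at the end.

  start: (λ.λ.λ.2 (2 (λ.3))) (λ.λ.1)
  →1  λ.λ.(λ.λ.1) ((λ.λ.1) (λ.λ.λ.1))
  →2  λ.λ.λ.(λ.λ.1) (λ.λ.λ.1)
  →3  λ.λ.λ.λ.λ.λ.λ.1

Answer: normal form = λ.λ.λ.λ.λ.λ.λ.1  (in 3 steps)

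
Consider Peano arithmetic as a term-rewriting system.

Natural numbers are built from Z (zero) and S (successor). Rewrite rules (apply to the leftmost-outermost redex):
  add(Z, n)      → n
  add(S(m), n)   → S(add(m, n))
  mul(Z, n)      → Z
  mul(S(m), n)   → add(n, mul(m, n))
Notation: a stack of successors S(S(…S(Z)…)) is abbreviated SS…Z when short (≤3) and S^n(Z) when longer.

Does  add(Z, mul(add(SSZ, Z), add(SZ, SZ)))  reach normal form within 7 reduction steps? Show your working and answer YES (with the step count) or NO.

Answer: NO — after 7 steps the term is S(S(add(Z, mul(add(SZ, Z), add(SZ, SZ))))), not yet normal

Reduction:
  start: add(Z, mul(add(SSZ, Z), add(SZ, SZ)))
  →1  mul(add(SSZ, Z), add(SZ, SZ))
  →2  mul(S(add(SZ, Z)), add(SZ, SZ))
  →3  add(add(SZ, SZ), mul(add(SZ, Z), add(SZ, SZ)))
  →4  add(S(add(Z, SZ)), mul(add(SZ, Z), add(SZ, SZ)))
  →5  S(add(add(Z, SZ), mul(add(SZ, Z), add(SZ, SZ))))
  →6  S(add(SZ, mul(add(SZ, Z), add(SZ, SZ))))
  →7  S(S(add(Z, mul(add(SZ, Z), add(SZ, SZ)))))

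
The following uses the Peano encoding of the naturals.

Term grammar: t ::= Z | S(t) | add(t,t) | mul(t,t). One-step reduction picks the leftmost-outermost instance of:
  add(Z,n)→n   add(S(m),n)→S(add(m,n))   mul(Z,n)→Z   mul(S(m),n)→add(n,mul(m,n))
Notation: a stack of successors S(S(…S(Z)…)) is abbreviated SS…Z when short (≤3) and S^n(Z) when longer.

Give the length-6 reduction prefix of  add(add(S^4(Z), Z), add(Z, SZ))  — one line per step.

Answer: after 6 steps: S(S(S(add(add(SZ, Z), add(Z, SZ)))))

Working:
  start: add(add(S^4(Z), Z), add(Z, SZ))
  [1] add(S(add(SSSZ, Z)), add(Z, SZ))
  [2] S(add(add(SSSZ, Z), add(Z, SZ)))
  [3] S(add(S(add(SSZ, Z)), add(Z, SZ)))
  [4] S(S(add(add(SSZ, Z), add(Z, SZ))))
  [5] S(S(add(S(add(SZ, Z)), add(Z, SZ))))
  [6] S(S(S(add(add(SZ, Z), add(Z, SZ)))))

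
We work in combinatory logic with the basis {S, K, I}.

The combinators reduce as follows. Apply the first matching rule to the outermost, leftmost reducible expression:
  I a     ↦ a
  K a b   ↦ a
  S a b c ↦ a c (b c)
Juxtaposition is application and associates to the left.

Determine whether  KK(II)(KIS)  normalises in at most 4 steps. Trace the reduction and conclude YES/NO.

  start: KK(II)(KIS)
  [1] K(KIS)
  [2] KI

Answer: YES — reaches normal form KI in 2 ≤ 4 steps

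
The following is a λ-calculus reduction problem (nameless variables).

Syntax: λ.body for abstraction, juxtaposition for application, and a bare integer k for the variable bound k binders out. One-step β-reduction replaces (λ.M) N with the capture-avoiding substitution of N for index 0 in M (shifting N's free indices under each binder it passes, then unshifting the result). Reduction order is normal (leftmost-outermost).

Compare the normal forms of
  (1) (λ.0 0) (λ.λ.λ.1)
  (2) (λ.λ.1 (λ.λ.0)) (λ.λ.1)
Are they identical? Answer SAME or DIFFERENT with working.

Answer: DIFFERENT — A ⇓ λ.λ.1, B ⇓ λ.λ.λ.λ.0

Reduction:
Term A:
  start: (λ.0 0) (λ.λ.λ.1)
  →1  (λ.λ.λ.1) (λ.λ.λ.1)
  →2  λ.λ.1

Term B:
  start: (λ.λ.1 (λ.λ.0)) (λ.λ.1)
  →1  λ.(λ.λ.1) (λ.λ.0)
  →2  λ.λ.λ.λ.0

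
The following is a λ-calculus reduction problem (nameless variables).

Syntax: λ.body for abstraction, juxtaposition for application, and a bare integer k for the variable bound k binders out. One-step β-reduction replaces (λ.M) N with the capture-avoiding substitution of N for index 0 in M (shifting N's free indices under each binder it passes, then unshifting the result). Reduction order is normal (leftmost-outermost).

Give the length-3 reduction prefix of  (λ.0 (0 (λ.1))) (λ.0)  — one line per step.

  start: (λ.0 (0 (λ.1))) (λ.0)
  step 1: (λ.0) ((λ.0) (λ.λ.0))
  step 2: (λ.0) (λ.λ.0)
  step 3: λ.λ.0

Answer: after 3 steps: λ.λ.0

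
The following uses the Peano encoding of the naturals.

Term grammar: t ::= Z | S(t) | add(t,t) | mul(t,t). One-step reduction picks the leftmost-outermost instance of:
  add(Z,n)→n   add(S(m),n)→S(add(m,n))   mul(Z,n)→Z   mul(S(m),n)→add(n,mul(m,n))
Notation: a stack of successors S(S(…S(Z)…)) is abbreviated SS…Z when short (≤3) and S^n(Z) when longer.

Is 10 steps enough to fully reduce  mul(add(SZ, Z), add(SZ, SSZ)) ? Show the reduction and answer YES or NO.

Answer: YES — reaches normal form SSSZ in 10 ≤ 10 steps

Reduction:
  start: mul(add(SZ, Z), add(SZ, SSZ))
  [1] mul(S(add(Z, Z)), add(SZ, SSZ))
  [2] add(add(SZ, SSZ), mul(add(Z, Z), add(SZ, SSZ)))
  [3] add(S(add(Z, SSZ)), mul(add(Z, Z), add(SZ, SSZ)))
  [4] S(add(add(Z, SSZ), mul(add(Z, Z), add(SZ, SSZ))))
  [5] S(add(SSZ, mul(add(Z, Z), add(SZ, SSZ))))
  [6] S(S(add(SZ, mul(add(Z, Z), add(SZ, SSZ)))))
  [7] S(S(S(add(Z, mul(add(Z, Z), add(SZ, SSZ))))))
  [8] S(S(S(mul(add(Z, Z), add(SZ, SSZ)))))
  [9] S(S(S(mul(Z, add(SZ, SSZ)))))
  [10] SSSZ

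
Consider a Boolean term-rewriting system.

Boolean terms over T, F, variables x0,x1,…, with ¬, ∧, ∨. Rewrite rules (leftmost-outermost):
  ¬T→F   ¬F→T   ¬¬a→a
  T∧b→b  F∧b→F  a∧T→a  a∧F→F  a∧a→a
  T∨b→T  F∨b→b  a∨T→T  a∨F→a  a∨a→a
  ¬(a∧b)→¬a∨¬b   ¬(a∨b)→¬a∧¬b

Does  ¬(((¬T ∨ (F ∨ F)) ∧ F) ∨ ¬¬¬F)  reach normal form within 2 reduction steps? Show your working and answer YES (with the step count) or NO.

  start: ¬(((¬T ∨ (F ∨ F)) ∧ F) ∨ ¬¬¬F)
  step 1: ¬((¬T ∨ (F ∨ F)) ∧ F) ∧ ¬¬¬¬F
  step 2: (¬(¬T ∨ (F ∨ F)) ∨ ¬F) ∧ ¬¬¬¬F

Answer: NO — after 2 steps the term is (¬(¬T ∨ (F ∨ F)) ∨ ¬F) ∧ ¬¬¬¬F, not yet normal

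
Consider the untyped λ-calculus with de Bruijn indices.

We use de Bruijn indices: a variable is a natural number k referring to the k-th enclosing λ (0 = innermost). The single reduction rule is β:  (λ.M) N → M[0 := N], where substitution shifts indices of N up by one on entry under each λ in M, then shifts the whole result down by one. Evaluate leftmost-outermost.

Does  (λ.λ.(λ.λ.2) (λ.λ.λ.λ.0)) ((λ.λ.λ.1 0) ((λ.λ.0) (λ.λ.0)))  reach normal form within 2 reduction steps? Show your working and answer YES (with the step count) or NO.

Answer: YES — reaches normal form λ.λ.1 in 2 ≤ 2 steps

Derivation:
  start: (λ.λ.(λ.λ.2) (λ.λ.λ.λ.0)) ((λ.λ.λ.1 0) ((λ.λ.0) (λ.λ.0)))
  step 1: λ.(λ.λ.2) (λ.λ.λ.λ.0)
  step 2: λ.λ.1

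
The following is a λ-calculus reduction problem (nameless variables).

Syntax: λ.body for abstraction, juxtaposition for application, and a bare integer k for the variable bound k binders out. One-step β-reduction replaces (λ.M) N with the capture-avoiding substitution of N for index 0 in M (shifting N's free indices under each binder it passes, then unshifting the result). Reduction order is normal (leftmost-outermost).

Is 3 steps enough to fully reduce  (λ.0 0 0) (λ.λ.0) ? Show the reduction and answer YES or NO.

Answer: YES — reaches normal form λ.λ.0 in 3 ≤ 3 steps

Working:
  start: (λ.0 0 0) (λ.λ.0)
  →1  (λ.λ.0) (λ.λ.0) (λ.λ.0)
  →2  (λ.0) (λ.λ.0)
  →3  λ.λ.0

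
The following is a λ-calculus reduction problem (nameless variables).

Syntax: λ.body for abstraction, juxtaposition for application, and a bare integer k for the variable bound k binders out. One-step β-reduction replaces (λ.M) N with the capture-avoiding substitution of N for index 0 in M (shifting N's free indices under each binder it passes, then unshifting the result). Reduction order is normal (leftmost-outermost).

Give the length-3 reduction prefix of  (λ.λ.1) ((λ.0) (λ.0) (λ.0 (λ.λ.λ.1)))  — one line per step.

Answer: after 3 steps: λ.λ.0 (λ.λ.λ.1)

Reduction:
  start: (λ.λ.1) ((λ.0) (λ.0) (λ.0 (λ.λ.λ.1)))
  →1  λ.(λ.0) (λ.0) (λ.0 (λ.λ.λ.1))
  →2  λ.(λ.0) (λ.0 (λ.λ.λ.1))
  →3  λ.λ.0 (λ.λ.λ.1)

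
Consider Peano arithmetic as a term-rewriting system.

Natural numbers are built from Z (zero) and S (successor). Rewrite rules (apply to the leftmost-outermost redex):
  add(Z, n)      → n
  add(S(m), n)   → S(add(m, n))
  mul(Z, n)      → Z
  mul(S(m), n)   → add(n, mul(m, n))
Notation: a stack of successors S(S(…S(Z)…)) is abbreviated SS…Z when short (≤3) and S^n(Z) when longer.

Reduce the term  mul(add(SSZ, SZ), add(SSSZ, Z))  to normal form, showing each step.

  start: mul(add(SSZ, SZ), add(SSSZ, Z))
  →1  mul(S(add(SZ, SZ)), add(SSSZ, Z))
  →2  add(add(SSSZ, Z), mul(add(SZ, SZ), add(SSSZ, Z)))
  →3  add(S(add(SSZ, Z)), mul(add(SZ, SZ), add(SSSZ, Z)))
  →4  S(add(add(SSZ, Z), mul(add(SZ, SZ), add(SSSZ, Z))))
  →5  S(add(S(add(SZ, Z)), mul(add(SZ, SZ), add(SSSZ, Z))))
  →6  S(S(add(add(SZ, Z), mul(add(SZ, SZ), add(SSSZ, Z)))))
  →7  S(S(add(S(add(Z, Z)), mul(add(SZ, SZ), add(SSSZ, Z)))))
  →8  S(S(S(add(add(Z, Z), mul(add(SZ, SZ), add(SSSZ, Z))))))
  →9  S(S(S(add(Z, mul(add(SZ, SZ), add(SSSZ, Z))))))
  →10  S(S(S(mul(add(SZ, SZ), add(SSSZ, Z)))))
  →11  S(S(S(mul(S(add(Z, SZ)), add(SSSZ, Z)))))
  →12  S(S(S(add(add(SSSZ, Z), mul(add(Z, SZ), add(SSSZ, Z))))))
  →13  S(S(S(add(S(add(SSZ, Z)), mul(add(Z, SZ), add(SSSZ, Z))))))
  →14  S(S(S(S(add(add(SSZ, Z), mul(add(Z, SZ), add(SSSZ, Z)))))))
  →15  S(S(S(S(add(S(add(SZ, Z)), mul(add(Z, SZ), add(SSSZ, Z)))))))
  →16  S(S(S(S(S(add(add(SZ, Z), mul(add(Z, SZ), add(SSSZ, Z))))))))
  →17  S(S(S(S(S(add(S(add(Z, Z)), mul(add(Z, SZ), add(SSSZ, Z))))))))
  →18  S(S(S(S(S(S(add(add(Z, Z), mul(add(Z, SZ), add(SSSZ, Z)))))))))
  →19  S(S(S(S(S(S(add(Z, mul(add(Z, SZ), add(SSSZ, Z)))))))))
  →20  S(S(S(S(S(S(mul(add(Z, SZ), add(SSSZ, Z))))))))
  →21  S(S(S(S(S(S(mul(SZ, add(SSSZ, Z))))))))
  →22  S(S(S(S(S(S(add(add(SSSZ, Z), mul(Z, add(SSSZ, Z)))))))))
  →23  S(S(S(S(S(S(add(S(add(SSZ, Z)), mul(Z, add(SSSZ, Z)))))))))
  →24  S(S(S(S(S(S(S(add(add(SSZ, Z), mul(Z, add(SSSZ, Z))))))))))
  →25  S(S(S(S(S(S(S(add(S(add(SZ, Z)), mul(Z, add(SSSZ, Z))))))))))
  →26  S(S(S(S(S(S(S(S(add(add(SZ, Z), mul(Z, add(SSSZ, Z)))))))))))
  →27  S(S(S(S(S(S(S(S(add(S(add(Z, Z)), mul(Z, add(SSSZ, Z)))))))))))
  →28  S(S(S(S(S(S(S(S(S(add(add(Z, Z), mul(Z, add(SSSZ, Z))))))))))))
  →29  S(S(S(S(S(S(S(S(S(add(Z, mul(Z, add(SSSZ, Z))))))))))))
  →30  S(S(S(S(S(S(S(S(S(mul(Z, add(SSSZ, Z)))))))))))
  →31  S^9(Z)

Answer: normal form = S^9(Z)  (in 31 steps)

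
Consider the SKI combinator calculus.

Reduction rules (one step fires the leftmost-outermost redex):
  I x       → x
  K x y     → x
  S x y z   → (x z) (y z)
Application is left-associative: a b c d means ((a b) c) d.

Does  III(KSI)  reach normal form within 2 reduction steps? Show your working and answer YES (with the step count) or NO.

  start: III(KSI)
  [1] II(KSI)
  [2] I(KSI)

Answer: NO — after 2 steps the term is I(KSI), not yet normal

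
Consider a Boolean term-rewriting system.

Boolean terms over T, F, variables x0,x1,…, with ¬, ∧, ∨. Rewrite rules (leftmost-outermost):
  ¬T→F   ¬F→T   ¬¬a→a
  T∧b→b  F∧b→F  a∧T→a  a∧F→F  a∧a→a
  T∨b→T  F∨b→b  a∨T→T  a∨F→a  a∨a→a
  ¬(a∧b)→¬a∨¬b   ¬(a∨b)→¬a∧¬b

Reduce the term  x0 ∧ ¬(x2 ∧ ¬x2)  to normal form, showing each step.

Answer: normal form = x0 ∧ (¬x2 ∨ x2)  (in 2 steps)

Working:
  start: x0 ∧ ¬(x2 ∧ ¬x2)
  step 1: x0 ∧ (¬x2 ∨ ¬¬x2)
  step 2: x0 ∧ (¬x2 ∨ x2)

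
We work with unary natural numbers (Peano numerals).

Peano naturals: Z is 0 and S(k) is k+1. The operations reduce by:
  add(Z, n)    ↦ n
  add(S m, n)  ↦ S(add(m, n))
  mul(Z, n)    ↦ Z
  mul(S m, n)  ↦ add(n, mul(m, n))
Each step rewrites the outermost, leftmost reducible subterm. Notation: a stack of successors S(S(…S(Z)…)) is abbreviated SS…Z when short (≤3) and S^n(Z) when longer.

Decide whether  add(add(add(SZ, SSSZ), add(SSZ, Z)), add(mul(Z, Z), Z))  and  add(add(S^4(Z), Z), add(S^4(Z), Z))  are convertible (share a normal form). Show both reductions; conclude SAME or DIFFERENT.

Answer: DIFFERENT — A ⇓ S^6(Z), B ⇓ S^8(Z)

Derivation:
Term A:
  start: add(add(add(SZ, SSSZ), add(SSZ, Z)), add(mul(Z, Z), Z))
  [1] add(add(S(add(Z, SSSZ)), add(SSZ, Z)), add(mul(Z, Z), Z))
  [2] add(S(add(add(Z, SSSZ), add(SSZ, Z))), add(mul(Z, Z), Z))
  [3] S(add(add(add(Z, SSSZ), add(SSZ, Z)), add(mul(Z, Z), Z)))
  [4] S(add(add(SSSZ, add(SSZ, Z)), add(mul(Z, Z), Z)))
  [5] S(add(S(add(SSZ, add(SSZ, Z))), add(mul(Z, Z), Z)))
  [6] S(S(add(add(SSZ, add(SSZ, Z)), add(mul(Z, Z), Z))))
  [7] S(S(add(S(add(SZ, add(SSZ, Z))), add(mul(Z, Z), Z))))
  [8] S(S(S(add(add(SZ, add(SSZ, Z)), add(mul(Z, Z), Z)))))
  [9] S(S(S(add(S(add(Z, add(SSZ, Z))), add(mul(Z, Z), Z)))))
  [10] S(S(S(S(add(add(Z, add(SSZ, Z)), add(mul(Z, Z), Z))))))
  [11] S(S(S(S(add(add(SSZ, Z), add(mul(Z, Z), Z))))))
  [12] S(S(S(S(add(S(add(SZ, Z)), add(mul(Z, Z), Z))))))
  [13] S(S(S(S(S(add(add(SZ, Z), add(mul(Z, Z), Z)))))))
  [14] S(S(S(S(S(add(S(add(Z, Z)), add(mul(Z, Z), Z)))))))
  [15] S(S(S(S(S(S(add(add(Z, Z), add(mul(Z, Z), Z))))))))
  [16] S(S(S(S(S(S(add(Z, add(mul(Z, Z), Z))))))))
  [17] S(S(S(S(S(S(add(mul(Z, Z), Z)))))))
  [18] S(S(S(S(S(S(add(Z, Z)))))))
  [19] S^6(Z)

Term B:
  start: add(add(S^4(Z), Z), add(S^4(Z), Z))
  [1] add(S(add(SSSZ, Z)), add(S^4(Z), Z))
  [2] S(add(add(SSSZ, Z), add(S^4(Z), Z)))
  [3] S(add(S(add(SSZ, Z)), add(S^4(Z), Z)))
  [4] S(S(add(add(SSZ, Z), add(S^4(Z), Z))))
  [5] S(S(add(S(add(SZ, Z)), add(S^4(Z), Z))))
  [6] S(S(S(add(add(SZ, Z), add(S^4(Z), Z)))))
  [7] S(S(S(add(S(add(Z, Z)), add(S^4(Z), Z)))))
  [8] S(S(S(S(add(add(Z, Z), add(S^4(Z), Z))))))
  [9] S(S(S(S(add(Z, add(S^4(Z), Z))))))
  [10] S(S(S(S(add(S^4(Z), Z)))))
  [11] S(S(S(S(S(add(SSSZ, Z))))))
  [12] S(S(S(S(S(S(add(SSZ, Z)))))))
  [13] S(S(S(S(S(S(S(add(SZ, Z))))))))
  [14] S(S(S(S(S(S(S(S(add(Z, Z)))))))))
  [15] S^8(Z)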